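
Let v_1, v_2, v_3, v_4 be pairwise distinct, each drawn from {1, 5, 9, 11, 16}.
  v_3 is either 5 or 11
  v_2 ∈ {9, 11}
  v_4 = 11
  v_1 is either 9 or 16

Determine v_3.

5

v_4 must be 11 (only option left). So v_2, v_3 can't be 11.
So v_3 = 5.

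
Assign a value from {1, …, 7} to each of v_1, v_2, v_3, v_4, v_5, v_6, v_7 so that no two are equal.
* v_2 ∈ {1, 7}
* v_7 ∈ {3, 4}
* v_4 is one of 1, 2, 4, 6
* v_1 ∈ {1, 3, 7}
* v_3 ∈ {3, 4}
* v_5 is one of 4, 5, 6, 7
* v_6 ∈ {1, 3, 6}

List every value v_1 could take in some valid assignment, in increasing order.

The 7 variables together cover exactly {1, 2, 3, 4, 5, 6, 7} — 7 values for 7 variables — and 2 appears only in v_4's list, so v_4 = 2.
The 6 still-open variables together cover exactly {1, 3, 4, 5, 6, 7} — 6 values for 6 variables — and 5 appears only in v_5's list, so v_5 = 5.
The 5 still-open variables draw from only 5 values {1, 3, 4, 6, 7}, so each is used; only v_6 can be 6, hence v_6 = 6.
v_3 and v_7 share exactly the 2 values {3, 4}; by pigeonhole those values go to them, so strike 3, 4 from v_1.
No further eliminations apply; v_1 can still be any of 1, 7.

1, 7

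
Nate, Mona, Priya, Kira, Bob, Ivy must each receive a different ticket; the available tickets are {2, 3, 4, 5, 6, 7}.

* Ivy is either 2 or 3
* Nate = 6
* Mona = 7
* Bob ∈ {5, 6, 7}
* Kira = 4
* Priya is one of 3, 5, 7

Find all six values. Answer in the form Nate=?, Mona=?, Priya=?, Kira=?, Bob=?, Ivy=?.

Nate has just one choice, so Nate = 6. Strike 6 from Bob.
Mona has just one choice, so Mona = 7. Strike 7 from Priya, Bob.
Kira must be 4 (only option left).
That leaves Bob = 5. Eliminate 5 elsewhere: Priya.
Priya's domain is down to {3}, so Priya = 3. So Ivy can't be 3.
Ivy has just one choice, so Ivy = 2.

Nate=6, Mona=7, Priya=3, Kira=4, Bob=5, Ivy=2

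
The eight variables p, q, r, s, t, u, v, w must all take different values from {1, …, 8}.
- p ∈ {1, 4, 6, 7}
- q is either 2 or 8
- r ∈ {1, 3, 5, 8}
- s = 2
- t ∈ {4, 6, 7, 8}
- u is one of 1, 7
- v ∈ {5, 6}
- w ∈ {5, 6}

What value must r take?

s must be 2 (only option left). So q can't be 2.
q's domain is down to {8}, so q = 8. Eliminate 8 elsewhere: r, t.
Among the 6 still-open variables, 3 fits only r (and all 6 values in {1, 3, 4, 5, 6, 7} must be used), so r = 3.

3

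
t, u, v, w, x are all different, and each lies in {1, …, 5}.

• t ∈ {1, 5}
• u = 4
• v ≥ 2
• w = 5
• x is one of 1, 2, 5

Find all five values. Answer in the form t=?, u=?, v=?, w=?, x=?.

t=1, u=4, v=3, w=5, x=2

u has just one choice, so u = 4. Eliminate 4 elsewhere: v.
w has just one choice, so w = 5. So t, v, x can't be 5.
t must be 1 (only option left). Strike 1 from x.
x has just one choice, so x = 2. Strike 2 from v.
v must be 3 (only option left).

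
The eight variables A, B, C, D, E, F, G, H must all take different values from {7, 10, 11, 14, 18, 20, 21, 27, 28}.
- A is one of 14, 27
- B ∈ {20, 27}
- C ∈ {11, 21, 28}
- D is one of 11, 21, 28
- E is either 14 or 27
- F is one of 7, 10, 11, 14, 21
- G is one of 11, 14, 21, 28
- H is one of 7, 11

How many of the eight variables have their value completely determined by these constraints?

3

The 8 variables draw from only 8 values {7, 10, 11, 14, 20, 21, 27, 28}, so each is used; only F can be 10, hence F = 10.
The 7 still-open variables together cover exactly {7, 11, 14, 20, 21, 27, 28} — 7 values for 7 variables — and 7 appears only in H's list, so H = 7.
The 6 still-open variables together cover exactly {11, 14, 20, 21, 27, 28} — 6 values for 6 variables — and 20 appears only in B's list, so B = 20.
A and E share exactly the 2 values {14, 27}; by pigeonhole those values go to them, so strike 14, 27 from G.
Determined: B=20, F=10, H=7. The other variables each still have more than one consistent value. That makes 3.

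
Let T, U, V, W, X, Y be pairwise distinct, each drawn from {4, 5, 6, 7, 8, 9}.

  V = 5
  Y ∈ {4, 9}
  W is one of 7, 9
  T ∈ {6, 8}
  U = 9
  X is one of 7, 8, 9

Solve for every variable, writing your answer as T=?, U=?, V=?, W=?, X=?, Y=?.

U's domain is down to {9}, so U = 9. Remove 9 from W, X, Y.
That leaves V = 5.
That leaves W = 7. Strike 7 from X.
X's domain is down to {8}, so X = 8. So T can't be 8.
Y has just one choice, so Y = 4.
T must be 6 (only option left).

T=6, U=9, V=5, W=7, X=8, Y=4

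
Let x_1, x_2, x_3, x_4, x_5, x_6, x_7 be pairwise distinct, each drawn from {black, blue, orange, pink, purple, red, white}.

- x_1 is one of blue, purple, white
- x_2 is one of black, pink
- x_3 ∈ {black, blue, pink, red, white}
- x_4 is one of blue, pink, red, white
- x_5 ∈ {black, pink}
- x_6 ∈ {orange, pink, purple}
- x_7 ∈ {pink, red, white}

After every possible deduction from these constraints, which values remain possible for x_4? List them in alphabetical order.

The 7 variables draw from only 7 values {black, blue, orange, pink, purple, red, white}, so each is used; only x_6 can be orange, hence x_6 = orange.
The 6 still-open variables draw from only 6 values {black, blue, pink, purple, red, white}, so each is used; only x_1 can be purple, hence x_1 = purple.
x_2 and x_5 between them cover only {black, pink} — a naked pair. Remove those values from x_3, x_4, x_7.
No further eliminations apply; x_4 can still be any of blue, red, white.

blue, red, white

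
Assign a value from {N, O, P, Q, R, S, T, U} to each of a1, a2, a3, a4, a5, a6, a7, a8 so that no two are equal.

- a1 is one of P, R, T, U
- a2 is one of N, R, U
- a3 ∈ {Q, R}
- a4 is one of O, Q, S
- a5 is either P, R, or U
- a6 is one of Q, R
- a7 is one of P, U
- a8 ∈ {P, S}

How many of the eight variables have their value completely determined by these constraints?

The 8 variables together cover exactly {N, O, P, Q, R, S, T, U} — 8 values for 8 variables — and N appears only in a2's list, so a2 = N.
Among the 7 still-open variables, O fits only a4 (and all 7 values in {O, P, Q, R, S, T, U} must be used), so a4 = O.
The 6 still-open variables together cover exactly {P, Q, R, S, T, U} — 6 values for 6 variables — and S appears only in a8's list, so a8 = S.
Among the 5 still-open variables, T fits only a1 (and all 5 values in {P, Q, R, T, U} must be used), so a1 = T.
a3 and a6 share exactly the 2 values {Q, R}; by pigeonhole those values go to them, so strike Q, R from a5.
Determined: a1=T, a2=N, a4=O, a8=S. The other variables each still have more than one consistent value. That makes 4.

4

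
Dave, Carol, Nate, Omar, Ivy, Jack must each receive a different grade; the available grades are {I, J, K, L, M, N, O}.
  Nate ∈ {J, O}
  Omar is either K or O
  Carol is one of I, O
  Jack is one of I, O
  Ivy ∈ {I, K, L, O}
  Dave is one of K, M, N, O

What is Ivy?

L

Carol and Jack share exactly the 2 values {I, O}; by pigeonhole those values go to them, so strike I, O from Dave, Nate, Omar, Ivy.
Nate has just one choice, so Nate = J.
Omar's domain is down to {K}, so Omar = K. Remove K from Dave, Ivy.
So Ivy = L.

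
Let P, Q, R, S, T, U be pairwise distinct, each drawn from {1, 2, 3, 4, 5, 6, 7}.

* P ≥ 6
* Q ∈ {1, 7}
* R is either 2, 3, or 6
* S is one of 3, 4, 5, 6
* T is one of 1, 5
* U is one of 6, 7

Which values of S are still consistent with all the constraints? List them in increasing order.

The 2 variables P and U are confined to {6, 7}, which locks those values in; drop them from Q, R, S.
That leaves Q = 1. So T can't be 1.
T's domain is down to {5}, so T = 5. Eliminate 5 elsewhere: S.
No further eliminations apply; S can still be any of 3, 4.

3, 4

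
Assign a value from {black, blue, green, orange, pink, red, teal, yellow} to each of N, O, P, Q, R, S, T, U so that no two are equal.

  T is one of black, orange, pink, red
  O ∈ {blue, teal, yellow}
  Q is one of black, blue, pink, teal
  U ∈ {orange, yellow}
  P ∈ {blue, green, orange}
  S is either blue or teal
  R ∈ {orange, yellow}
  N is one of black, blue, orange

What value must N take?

Among the 8 variables, green fits only P (and all 8 values in {black, blue, green, orange, pink, red, teal, yellow} must be used), so P = green.
The 7 still-open variables together cover exactly {black, blue, orange, pink, red, teal, yellow} — 7 values for 7 variables — and red appears only in T's list, so T = red.
The 6 still-open variables draw from only 6 values {black, blue, orange, pink, teal, yellow}, so each is used; only Q can be pink, hence Q = pink.
Among the 5 still-open variables, black fits only N (and all 5 values in {black, blue, orange, teal, yellow} must be used), so N = black.

black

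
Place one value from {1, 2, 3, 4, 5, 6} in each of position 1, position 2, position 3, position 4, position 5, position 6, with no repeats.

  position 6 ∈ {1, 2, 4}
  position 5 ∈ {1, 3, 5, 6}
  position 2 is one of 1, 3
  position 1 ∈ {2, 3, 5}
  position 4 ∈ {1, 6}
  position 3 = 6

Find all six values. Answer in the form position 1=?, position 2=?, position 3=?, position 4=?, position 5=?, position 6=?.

position 3 must be 6 (only option left). So position 4, position 5 can't be 6.
position 4 must be 1 (only option left). Eliminate 1 elsewhere: position 2, position 5, position 6.
position 2 must be 3 (only option left). Strike 3 from position 1, position 5.
position 5 has just one choice, so position 5 = 5. Strike 5 from position 1.
position 1 must be 2 (only option left). Remove 2 from position 6.
position 6 must be 4 (only option left).

position 1=2, position 2=3, position 3=6, position 4=1, position 5=5, position 6=4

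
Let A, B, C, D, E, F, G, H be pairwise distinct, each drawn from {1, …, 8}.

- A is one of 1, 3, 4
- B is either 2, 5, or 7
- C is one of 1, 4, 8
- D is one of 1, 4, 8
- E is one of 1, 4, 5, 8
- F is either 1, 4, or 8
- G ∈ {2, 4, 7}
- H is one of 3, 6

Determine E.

5

The 8 variables draw from only 8 values {1, 2, 3, 4, 5, 6, 7, 8}, so each is used; only H can be 6, hence H = 6.
The 7 still-open variables draw from only 7 values {1, 2, 3, 4, 5, 7, 8}, so each is used; only A can be 3, hence A = 3.
C, D, F between them cover only {1, 4, 8} — a naked triple. Remove those values from E, G.
So E = 5.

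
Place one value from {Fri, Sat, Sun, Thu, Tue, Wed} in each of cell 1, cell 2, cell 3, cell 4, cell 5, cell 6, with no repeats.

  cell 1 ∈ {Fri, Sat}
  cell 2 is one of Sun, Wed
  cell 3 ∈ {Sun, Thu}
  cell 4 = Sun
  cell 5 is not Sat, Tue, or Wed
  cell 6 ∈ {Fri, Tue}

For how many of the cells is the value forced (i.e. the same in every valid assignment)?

6

cell 4 has just one choice, so cell 4 = Sun. Strike Sun from cell 2, cell 3, cell 5.
cell 2's domain is down to {Wed}, so cell 2 = Wed.
cell 3 must be Thu (only option left). Strike Thu from cell 5.
cell 5 must be Fri (only option left). Remove Fri from cell 1, cell 6.
cell 6 has just one choice, so cell 6 = Tue.
cell 1's domain is down to {Sat}, so cell 1 = Sat.
Every cell is fixed: cell 1=Sat, cell 2=Wed, cell 3=Thu, cell 4=Sun, cell 5=Fri, cell 6=Tue. That makes 6.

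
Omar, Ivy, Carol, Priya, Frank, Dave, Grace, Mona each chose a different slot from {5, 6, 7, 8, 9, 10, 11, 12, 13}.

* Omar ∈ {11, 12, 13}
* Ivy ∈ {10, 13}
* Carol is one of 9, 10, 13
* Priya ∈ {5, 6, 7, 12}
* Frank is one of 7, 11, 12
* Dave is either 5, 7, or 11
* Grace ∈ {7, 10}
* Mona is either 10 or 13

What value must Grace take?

7

The 8 variables together cover exactly {5, 6, 7, 9, 10, 11, 12, 13} — 8 values for 8 variables — and 6 appears only in Priya's list, so Priya = 6.
The 7 still-open variables draw from only 7 values {5, 7, 9, 10, 11, 12, 13}, so each is used; only Dave can be 5, hence Dave = 5.
Among the 6 still-open variables, 9 fits only Carol (and all 6 values in {7, 9, 10, 11, 12, 13} must be used), so Carol = 9.
Ivy and Mona between them cover only {10, 13} — a naked pair. Remove those values from Omar, Grace.
So Grace = 7.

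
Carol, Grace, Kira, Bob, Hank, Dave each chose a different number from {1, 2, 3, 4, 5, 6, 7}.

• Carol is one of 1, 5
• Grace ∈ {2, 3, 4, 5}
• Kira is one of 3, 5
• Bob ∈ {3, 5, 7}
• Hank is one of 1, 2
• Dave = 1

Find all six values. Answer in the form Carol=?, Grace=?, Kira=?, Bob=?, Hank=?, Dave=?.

Dave must be 1 (only option left). Eliminate 1 elsewhere: Carol, Hank.
Carol has just one choice, so Carol = 5. Remove 5 from Grace, Kira, Bob.
Kira's domain is down to {3}, so Kira = 3. Remove 3 from Grace, Bob.
That leaves Bob = 7.
Hank must be 2 (only option left). Remove 2 from Grace.
Grace must be 4 (only option left).

Carol=5, Grace=4, Kira=3, Bob=7, Hank=2, Dave=1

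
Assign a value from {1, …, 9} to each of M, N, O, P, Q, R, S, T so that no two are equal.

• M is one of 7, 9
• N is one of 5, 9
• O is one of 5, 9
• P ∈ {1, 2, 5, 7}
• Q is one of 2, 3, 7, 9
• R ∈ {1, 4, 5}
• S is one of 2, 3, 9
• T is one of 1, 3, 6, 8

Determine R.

The 2 variables N and O are confined to {5, 9}, which locks those values in; drop them from M, P, Q, R, S.
M has just one choice, so M = 7. Strike 7 from P, Q.
Q and S share exactly the 2 values {2, 3}; by pigeonhole those values go to them, so strike 2, 3 from P, T.
That leaves P = 1. Remove 1 from R, T.
So R = 4.

4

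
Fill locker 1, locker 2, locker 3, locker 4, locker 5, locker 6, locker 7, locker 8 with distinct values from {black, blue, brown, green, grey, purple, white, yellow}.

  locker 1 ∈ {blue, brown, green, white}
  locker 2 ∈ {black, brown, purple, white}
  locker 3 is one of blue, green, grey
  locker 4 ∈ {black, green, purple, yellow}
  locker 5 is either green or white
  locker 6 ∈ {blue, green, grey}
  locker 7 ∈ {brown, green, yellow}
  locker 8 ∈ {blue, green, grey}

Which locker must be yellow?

locker 7

locker 3, locker 6, locker 8 between them cover only {blue, green, grey} — a naked triple. Remove those values from locker 1, locker 4, locker 5, locker 7.
locker 5 has just one choice, so locker 5 = white. Remove white from locker 1, locker 2.
locker 1 has just one choice, so locker 1 = brown. So locker 2, locker 7 can't be brown.
So yellow goes to locker 7.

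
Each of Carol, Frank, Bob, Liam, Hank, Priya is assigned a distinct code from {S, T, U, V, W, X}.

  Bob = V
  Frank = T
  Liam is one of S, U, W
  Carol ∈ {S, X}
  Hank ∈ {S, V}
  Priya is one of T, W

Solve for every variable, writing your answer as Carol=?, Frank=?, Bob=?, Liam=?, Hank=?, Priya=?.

Frank's domain is down to {T}, so Frank = T. Remove T from Priya.
Bob must be V (only option left). Remove V from Hank.
Hank must be S (only option left). Remove S from Carol, Liam.
Priya must be W (only option left). Eliminate W elsewhere: Liam.
Carol has just one choice, so Carol = X.
Liam must be U (only option left).

Carol=X, Frank=T, Bob=V, Liam=U, Hank=S, Priya=W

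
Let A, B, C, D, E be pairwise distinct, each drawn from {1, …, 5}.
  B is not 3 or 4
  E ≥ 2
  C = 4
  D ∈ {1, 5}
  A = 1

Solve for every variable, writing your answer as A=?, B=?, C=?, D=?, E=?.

A=1, B=2, C=4, D=5, E=3

A must be 1 (only option left). Eliminate 1 elsewhere: B, D.
C has just one choice, so C = 4. Eliminate 4 elsewhere: E.
D must be 5 (only option left). Remove 5 from B, E.
B has just one choice, so B = 2. So E can't be 2.
E must be 3 (only option left).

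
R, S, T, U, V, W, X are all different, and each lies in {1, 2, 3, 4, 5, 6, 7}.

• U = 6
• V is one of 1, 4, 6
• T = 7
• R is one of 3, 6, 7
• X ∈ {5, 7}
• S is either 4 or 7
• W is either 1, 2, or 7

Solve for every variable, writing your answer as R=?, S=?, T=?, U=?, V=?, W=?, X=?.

R=3, S=4, T=7, U=6, V=1, W=2, X=5

T's domain is down to {7}, so T = 7. So R, S, W, X can't be 7.
U must be 6 (only option left). Remove 6 from R, V.
X's domain is down to {5}, so X = 5.
R must be 3 (only option left).
S's domain is down to {4}, so S = 4. Remove 4 from V.
That leaves V = 1. So W can't be 1.
That leaves W = 2.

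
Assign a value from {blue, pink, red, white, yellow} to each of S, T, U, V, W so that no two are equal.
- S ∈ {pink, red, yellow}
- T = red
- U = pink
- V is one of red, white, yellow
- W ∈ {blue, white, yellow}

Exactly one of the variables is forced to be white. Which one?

T's domain is down to {red}, so T = red. Remove red from S, V.
U has just one choice, so U = pink. Eliminate pink elsewhere: S.
S has just one choice, so S = yellow. So V, W can't be yellow.
So white goes to V.

V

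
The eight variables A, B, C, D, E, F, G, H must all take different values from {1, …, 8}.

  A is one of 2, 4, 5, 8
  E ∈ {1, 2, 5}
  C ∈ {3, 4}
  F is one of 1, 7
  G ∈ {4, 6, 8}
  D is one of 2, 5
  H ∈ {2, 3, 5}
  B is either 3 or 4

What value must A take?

8

The 8 variables together cover exactly {1, 2, 3, 4, 5, 6, 7, 8} — 8 values for 8 variables — and 6 appears only in G's list, so G = 6.
The 7 still-open variables draw from only 7 values {1, 2, 3, 4, 5, 7, 8}, so each is used; only F can be 7, hence F = 7.
Among the 6 still-open variables, 1 fits only E (and all 6 values in {1, 2, 3, 4, 5, 8} must be used), so E = 1.
The 5 still-open variables draw from only 5 values {2, 3, 4, 5, 8}, so each is used; only A can be 8, hence A = 8.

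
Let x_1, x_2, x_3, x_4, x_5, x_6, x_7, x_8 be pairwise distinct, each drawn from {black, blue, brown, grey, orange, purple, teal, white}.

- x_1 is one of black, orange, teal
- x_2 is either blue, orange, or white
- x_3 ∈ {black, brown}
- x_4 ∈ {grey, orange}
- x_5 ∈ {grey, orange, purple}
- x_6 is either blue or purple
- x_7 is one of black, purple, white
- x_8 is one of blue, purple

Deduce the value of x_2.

Among the 8 variables, brown fits only x_3 (and all 8 values in {black, blue, brown, grey, orange, purple, teal, white} must be used), so x_3 = brown.
The 7 still-open variables together cover exactly {black, blue, grey, orange, purple, teal, white} — 7 values for 7 variables — and teal appears only in x_1's list, so x_1 = teal.
The 6 still-open variables together cover exactly {black, blue, grey, orange, purple, white} — 6 values for 6 variables — and black appears only in x_7's list, so x_7 = black.
The 5 still-open variables together cover exactly {blue, grey, orange, purple, white} — 5 values for 5 variables — and white appears only in x_2's list, so x_2 = white.

white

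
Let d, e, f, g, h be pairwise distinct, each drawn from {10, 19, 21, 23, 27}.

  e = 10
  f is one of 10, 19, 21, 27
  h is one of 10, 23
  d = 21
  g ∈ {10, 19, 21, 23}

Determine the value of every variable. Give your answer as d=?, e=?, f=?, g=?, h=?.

d=21, e=10, f=27, g=19, h=23

d's domain is down to {21}, so d = 21. Remove 21 from f, g.
e has just one choice, so e = 10. Strike 10 from f, g, h.
h has just one choice, so h = 23. So g can't be 23.
g's domain is down to {19}, so g = 19. So f can't be 19.
f's domain is down to {27}, so f = 27.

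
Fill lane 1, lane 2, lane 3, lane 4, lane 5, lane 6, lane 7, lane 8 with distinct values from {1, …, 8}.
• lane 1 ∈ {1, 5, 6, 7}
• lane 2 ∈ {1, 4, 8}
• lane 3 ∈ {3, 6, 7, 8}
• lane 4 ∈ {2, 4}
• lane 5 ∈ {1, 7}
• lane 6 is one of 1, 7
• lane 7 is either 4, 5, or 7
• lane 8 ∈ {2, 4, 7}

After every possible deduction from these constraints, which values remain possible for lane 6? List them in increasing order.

The 8 variables together cover exactly {1, 2, 3, 4, 5, 6, 7, 8} — 8 values for 8 variables — and 3 appears only in lane 3's list, so lane 3 = 3.
The 7 still-open variables together cover exactly {1, 2, 4, 5, 6, 7, 8} — 7 values for 7 variables — and 6 appears only in lane 1's list, so lane 1 = 6.
Among the 6 still-open variables, 5 fits only lane 7 (and all 6 values in {1, 2, 4, 5, 7, 8} must be used), so lane 7 = 5.
Among the 5 still-open variables, 8 fits only lane 2 (and all 5 values in {1, 2, 4, 7, 8} must be used), so lane 2 = 8.
lane 5 and lane 6 between them cover only {1, 7} — a naked pair. Remove those values from lane 8.
No further eliminations apply; lane 6 can still be any of 1, 7.

1, 7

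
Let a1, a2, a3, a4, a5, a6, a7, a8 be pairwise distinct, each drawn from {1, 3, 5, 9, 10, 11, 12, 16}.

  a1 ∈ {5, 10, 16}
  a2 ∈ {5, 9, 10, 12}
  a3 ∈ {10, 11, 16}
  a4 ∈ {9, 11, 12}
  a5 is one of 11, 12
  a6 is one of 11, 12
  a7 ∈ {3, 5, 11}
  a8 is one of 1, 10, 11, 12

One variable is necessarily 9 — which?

The 8 variables together cover exactly {1, 3, 5, 9, 10, 11, 12, 16} — 8 values for 8 variables — and 1 appears only in a8's list, so a8 = 1.
The 7 still-open variables together cover exactly {3, 5, 9, 10, 11, 12, 16} — 7 values for 7 variables — and 3 appears only in a7's list, so a7 = 3.
The 2 variables a5 and a6 are confined to {11, 12}, which locks those values in; drop them from a2, a3, a4.
So 9 goes to a4.

a4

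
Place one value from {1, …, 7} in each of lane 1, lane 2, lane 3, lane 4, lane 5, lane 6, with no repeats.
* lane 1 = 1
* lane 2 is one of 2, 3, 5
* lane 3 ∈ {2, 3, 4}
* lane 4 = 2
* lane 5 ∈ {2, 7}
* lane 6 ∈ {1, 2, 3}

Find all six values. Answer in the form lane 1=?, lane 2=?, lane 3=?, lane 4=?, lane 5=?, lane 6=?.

lane 1=1, lane 2=5, lane 3=4, lane 4=2, lane 5=7, lane 6=3

lane 1 must be 1 (only option left). So lane 6 can't be 1.
That leaves lane 4 = 2. Strike 2 from lane 2, lane 3, lane 5, lane 6.
That leaves lane 5 = 7.
lane 6 has just one choice, so lane 6 = 3. So lane 2, lane 3 can't be 3.
lane 2 must be 5 (only option left).
That leaves lane 3 = 4.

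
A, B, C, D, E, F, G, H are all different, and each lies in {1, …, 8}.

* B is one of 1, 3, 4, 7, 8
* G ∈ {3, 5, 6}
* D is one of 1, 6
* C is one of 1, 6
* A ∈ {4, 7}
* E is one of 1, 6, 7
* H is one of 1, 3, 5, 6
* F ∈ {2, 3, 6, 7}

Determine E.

The 8 variables draw from only 8 values {1, 2, 3, 4, 5, 6, 7, 8}, so each is used; only F can be 2, hence F = 2.
Among the 7 still-open variables, 8 fits only B (and all 7 values in {1, 3, 4, 5, 6, 7, 8} must be used), so B = 8.
Among the 6 still-open variables, 4 fits only A (and all 6 values in {1, 3, 4, 5, 6, 7} must be used), so A = 4.
The 5 still-open variables together cover exactly {1, 3, 5, 6, 7} — 5 values for 5 variables — and 7 appears only in E's list, so E = 7.

7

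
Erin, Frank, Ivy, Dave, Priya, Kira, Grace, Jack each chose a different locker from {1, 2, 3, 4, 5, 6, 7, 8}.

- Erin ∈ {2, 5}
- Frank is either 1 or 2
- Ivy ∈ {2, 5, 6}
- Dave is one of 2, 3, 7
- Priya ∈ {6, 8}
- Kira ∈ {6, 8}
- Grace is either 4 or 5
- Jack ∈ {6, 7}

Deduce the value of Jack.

7

The 8 variables together cover exactly {1, 2, 3, 4, 5, 6, 7, 8} — 8 values for 8 variables — and 1 appears only in Frank's list, so Frank = 1.
The 7 still-open variables draw from only 7 values {2, 3, 4, 5, 6, 7, 8}, so each is used; only Dave can be 3, hence Dave = 3.
The 6 still-open variables draw from only 6 values {2, 4, 5, 6, 7, 8}, so each is used; only Grace can be 4, hence Grace = 4.
The 5 still-open variables together cover exactly {2, 5, 6, 7, 8} — 5 values for 5 variables — and 7 appears only in Jack's list, so Jack = 7.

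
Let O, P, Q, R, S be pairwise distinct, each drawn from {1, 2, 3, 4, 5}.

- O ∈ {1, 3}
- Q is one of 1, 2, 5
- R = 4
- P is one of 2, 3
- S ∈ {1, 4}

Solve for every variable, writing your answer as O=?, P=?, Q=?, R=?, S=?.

R must be 4 (only option left). Eliminate 4 elsewhere: S.
S has just one choice, so S = 1. So O, Q can't be 1.
O has just one choice, so O = 3. Strike 3 from P.
P must be 2 (only option left). Eliminate 2 elsewhere: Q.
Q has just one choice, so Q = 5.

O=3, P=2, Q=5, R=4, S=1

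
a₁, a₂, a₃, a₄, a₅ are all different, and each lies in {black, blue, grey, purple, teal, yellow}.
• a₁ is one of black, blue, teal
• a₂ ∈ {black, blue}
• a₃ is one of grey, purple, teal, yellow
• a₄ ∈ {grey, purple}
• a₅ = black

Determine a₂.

a₅ must be black (only option left). So a₁, a₂ can't be black.
So a₂ = blue.

blue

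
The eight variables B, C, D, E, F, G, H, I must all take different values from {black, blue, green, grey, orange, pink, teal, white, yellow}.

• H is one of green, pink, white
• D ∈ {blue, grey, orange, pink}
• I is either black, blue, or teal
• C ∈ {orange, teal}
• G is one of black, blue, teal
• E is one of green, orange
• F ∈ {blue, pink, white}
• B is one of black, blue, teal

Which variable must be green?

Among the 8 variables, grey fits only D (and all 8 values in {black, blue, green, grey, orange, pink, teal, white} must be used), so D = grey.
B, G, I between them cover only {black, blue, teal} — a naked triple. Remove those values from C, F.
C has just one choice, so C = orange. So E can't be orange.
So green goes to E.

E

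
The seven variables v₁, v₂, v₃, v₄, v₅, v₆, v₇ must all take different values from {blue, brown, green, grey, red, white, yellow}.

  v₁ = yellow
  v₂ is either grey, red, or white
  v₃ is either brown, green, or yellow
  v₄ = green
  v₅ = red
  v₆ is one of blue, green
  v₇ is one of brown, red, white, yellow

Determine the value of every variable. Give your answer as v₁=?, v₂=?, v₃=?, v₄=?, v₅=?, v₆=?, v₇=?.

v₁ must be yellow (only option left). Remove yellow from v₃, v₇.
v₄ has just one choice, so v₄ = green. Remove green from v₃, v₆.
v₅'s domain is down to {red}, so v₅ = red. Eliminate red elsewhere: v₂, v₇.
v₆ has just one choice, so v₆ = blue.
v₃ has just one choice, so v₃ = brown. Remove brown from v₇.
v₇ must be white (only option left). Strike white from v₂.
v₂ has just one choice, so v₂ = grey.

v₁=yellow, v₂=grey, v₃=brown, v₄=green, v₅=red, v₆=blue, v₇=white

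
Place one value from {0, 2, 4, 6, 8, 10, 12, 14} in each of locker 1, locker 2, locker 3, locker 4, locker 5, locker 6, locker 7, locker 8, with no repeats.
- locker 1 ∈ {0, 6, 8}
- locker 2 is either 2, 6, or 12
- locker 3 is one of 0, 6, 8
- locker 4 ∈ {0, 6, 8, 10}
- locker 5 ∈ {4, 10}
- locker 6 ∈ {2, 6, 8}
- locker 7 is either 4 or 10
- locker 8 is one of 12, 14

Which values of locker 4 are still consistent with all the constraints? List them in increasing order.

The 8 variables together cover exactly {0, 2, 4, 6, 8, 10, 12, 14} — 8 values for 8 variables — and 14 appears only in locker 8's list, so locker 8 = 14.
Among the 7 still-open variables, 12 fits only locker 2 (and all 7 values in {0, 2, 4, 6, 8, 10, 12} must be used), so locker 2 = 12.
The 6 still-open variables together cover exactly {0, 2, 4, 6, 8, 10} — 6 values for 6 variables — and 2 appears only in locker 6's list, so locker 6 = 2.
locker 5 and locker 7 share exactly the 2 values {4, 10}; by pigeonhole those values go to them, so strike 4, 10 from locker 4.
No further eliminations apply; locker 4 can still be any of 0, 6, 8.

0, 6, 8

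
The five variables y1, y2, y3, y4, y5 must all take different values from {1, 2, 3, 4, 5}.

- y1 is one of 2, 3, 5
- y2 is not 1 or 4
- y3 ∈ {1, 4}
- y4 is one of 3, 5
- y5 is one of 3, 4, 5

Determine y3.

1

The 5 variables together cover exactly {1, 2, 3, 4, 5} — 5 values for 5 variables — and 1 appears only in y3's list, so y3 = 1.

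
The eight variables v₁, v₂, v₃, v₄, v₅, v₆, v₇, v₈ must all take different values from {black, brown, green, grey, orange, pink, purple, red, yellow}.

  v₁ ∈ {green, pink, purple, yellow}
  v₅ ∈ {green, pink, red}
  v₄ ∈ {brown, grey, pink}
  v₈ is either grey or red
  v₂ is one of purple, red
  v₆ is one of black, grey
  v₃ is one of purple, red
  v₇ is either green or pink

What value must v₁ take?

Among the 8 variables, black fits only v₆ (and all 8 values in {black, brown, green, grey, pink, purple, red, yellow} must be used), so v₆ = black.
The 7 still-open variables together cover exactly {brown, green, grey, pink, purple, red, yellow} — 7 values for 7 variables — and brown appears only in v₄'s list, so v₄ = brown.
Among the 6 still-open variables, grey fits only v₈ (and all 6 values in {green, grey, pink, purple, red, yellow} must be used), so v₈ = grey.
The 5 still-open variables draw from only 5 values {green, pink, purple, red, yellow}, so each is used; only v₁ can be yellow, hence v₁ = yellow.

yellow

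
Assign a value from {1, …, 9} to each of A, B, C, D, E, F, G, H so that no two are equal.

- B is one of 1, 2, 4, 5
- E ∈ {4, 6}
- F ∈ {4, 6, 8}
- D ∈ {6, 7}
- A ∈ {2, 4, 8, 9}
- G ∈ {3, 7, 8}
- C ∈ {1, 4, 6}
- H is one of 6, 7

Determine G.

3

D and H share exactly the 2 values {6, 7}; by pigeonhole those values go to them, so strike 6, 7 from C, E, F, G.
E has just one choice, so E = 4. Eliminate 4 elsewhere: A, B, C, F.
That leaves F = 8. Eliminate 8 elsewhere: A, G.
So G = 3.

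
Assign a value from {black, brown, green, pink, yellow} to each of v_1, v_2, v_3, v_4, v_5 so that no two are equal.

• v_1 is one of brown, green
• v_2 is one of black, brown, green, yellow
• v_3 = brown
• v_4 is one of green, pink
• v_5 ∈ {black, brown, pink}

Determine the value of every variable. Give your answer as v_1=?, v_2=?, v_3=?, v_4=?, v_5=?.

v_3 has just one choice, so v_3 = brown. Remove brown from v_1, v_2, v_5.
That leaves v_1 = green. Eliminate green elsewhere: v_2, v_4.
v_4 has just one choice, so v_4 = pink. Eliminate pink elsewhere: v_5.
v_5's domain is down to {black}, so v_5 = black. Eliminate black elsewhere: v_2.
v_2 has just one choice, so v_2 = yellow.

v_1=green, v_2=yellow, v_3=brown, v_4=pink, v_5=black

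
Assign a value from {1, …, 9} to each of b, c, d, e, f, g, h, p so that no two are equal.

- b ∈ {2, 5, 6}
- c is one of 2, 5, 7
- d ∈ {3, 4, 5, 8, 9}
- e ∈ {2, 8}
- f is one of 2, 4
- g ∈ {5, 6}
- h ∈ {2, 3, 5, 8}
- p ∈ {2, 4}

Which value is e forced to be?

Among the 8 variables, 7 fits only c (and all 8 values in {2, 3, 4, 5, 6, 7, 8, 9} must be used), so c = 7.
The 7 still-open variables draw from only 7 values {2, 3, 4, 5, 6, 8, 9}, so each is used; only d can be 9, hence d = 9.
Among the 6 still-open variables, 3 fits only h (and all 6 values in {2, 3, 4, 5, 6, 8} must be used), so h = 3.
The 5 still-open variables draw from only 5 values {2, 4, 5, 6, 8}, so each is used; only e can be 8, hence e = 8.

8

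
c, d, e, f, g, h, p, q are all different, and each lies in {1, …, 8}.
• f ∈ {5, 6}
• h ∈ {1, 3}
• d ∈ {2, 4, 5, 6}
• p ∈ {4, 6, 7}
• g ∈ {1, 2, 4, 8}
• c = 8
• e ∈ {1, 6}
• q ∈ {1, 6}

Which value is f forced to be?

c must be 8 (only option left). Eliminate 8 elsewhere: g.
Among the 7 still-open variables, 3 fits only h (and all 7 values in {1, 2, 3, 4, 5, 6, 7} must be used), so h = 3.
Among the 6 still-open variables, 7 fits only p (and all 6 values in {1, 2, 4, 5, 6, 7} must be used), so p = 7.
e and q share exactly the 2 values {1, 6}; by pigeonhole those values go to them, so strike 1, 6 from d, f, g.
So f = 5.

5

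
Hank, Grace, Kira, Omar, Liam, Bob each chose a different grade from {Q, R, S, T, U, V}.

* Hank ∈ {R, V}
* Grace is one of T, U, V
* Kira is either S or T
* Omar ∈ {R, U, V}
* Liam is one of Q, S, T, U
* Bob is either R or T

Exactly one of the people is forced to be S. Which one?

Among the 6 variables, Q fits only Liam (and all 6 values in {Q, R, S, T, U, V} must be used), so Liam = Q.
The 5 still-open variables together cover exactly {R, S, T, U, V} — 5 values for 5 variables — and S appears only in Kira's list, so Kira = S.

Kira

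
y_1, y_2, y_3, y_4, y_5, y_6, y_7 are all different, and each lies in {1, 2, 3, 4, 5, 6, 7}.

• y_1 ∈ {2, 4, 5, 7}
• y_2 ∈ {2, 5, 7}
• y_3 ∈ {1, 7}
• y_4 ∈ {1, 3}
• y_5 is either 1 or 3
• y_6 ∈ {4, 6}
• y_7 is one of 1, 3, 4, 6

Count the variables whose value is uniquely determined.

1

y_4 and y_5 share exactly the 2 values {1, 3}; by pigeonhole those values go to them, so strike 1, 3 from y_3, y_7.
y_3 has just one choice, so y_3 = 7. Strike 7 from y_1, y_2.
The 2 variables y_6 and y_7 are confined to {4, 6}, which locks those values in; drop them from y_1.
Determined: y_3=7. The other variables each still have more than one consistent value. That makes 1.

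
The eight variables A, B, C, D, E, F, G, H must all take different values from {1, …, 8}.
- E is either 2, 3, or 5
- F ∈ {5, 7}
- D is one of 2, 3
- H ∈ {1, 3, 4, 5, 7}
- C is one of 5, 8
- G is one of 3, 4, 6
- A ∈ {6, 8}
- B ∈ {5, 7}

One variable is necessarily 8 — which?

Among the 8 variables, 1 fits only H (and all 8 values in {1, 2, 3, 4, 5, 6, 7, 8} must be used), so H = 1.
The 7 still-open variables together cover exactly {2, 3, 4, 5, 6, 7, 8} — 7 values for 7 variables — and 4 appears only in G's list, so G = 4.
The 6 still-open variables draw from only 6 values {2, 3, 5, 6, 7, 8}, so each is used; only A can be 6, hence A = 6.
Among the 5 still-open variables, 8 fits only C (and all 5 values in {2, 3, 5, 7, 8} must be used), so C = 8.

C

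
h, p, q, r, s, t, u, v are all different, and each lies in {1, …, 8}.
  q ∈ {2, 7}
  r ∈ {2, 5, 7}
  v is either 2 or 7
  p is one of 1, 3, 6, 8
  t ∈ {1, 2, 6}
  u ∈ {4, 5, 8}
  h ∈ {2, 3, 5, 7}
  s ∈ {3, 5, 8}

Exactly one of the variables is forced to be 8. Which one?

The 8 variables together cover exactly {1, 2, 3, 4, 5, 6, 7, 8} — 8 values for 8 variables — and 4 appears only in u's list, so u = 4.
q and v between them cover only {2, 7} — a naked pair. Remove those values from h, r, t.
r has just one choice, so r = 5. Remove 5 from h, s.
That leaves h = 3. So p, s can't be 3.
So 8 goes to s.

s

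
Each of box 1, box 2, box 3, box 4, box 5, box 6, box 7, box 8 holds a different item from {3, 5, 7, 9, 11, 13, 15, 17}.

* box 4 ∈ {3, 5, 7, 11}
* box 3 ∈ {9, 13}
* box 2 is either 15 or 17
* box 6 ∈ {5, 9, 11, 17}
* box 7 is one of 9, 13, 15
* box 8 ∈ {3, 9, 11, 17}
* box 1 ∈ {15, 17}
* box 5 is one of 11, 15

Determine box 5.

The 8 variables draw from only 8 values {3, 5, 7, 9, 11, 13, 15, 17}, so each is used; only box 4 can be 7, hence box 4 = 7.
The 7 still-open variables together cover exactly {3, 5, 9, 11, 13, 15, 17} — 7 values for 7 variables — and 3 appears only in box 8's list, so box 8 = 3.
The 6 still-open variables draw from only 6 values {5, 9, 11, 13, 15, 17}, so each is used; only box 6 can be 5, hence box 6 = 5.
Among the 5 still-open variables, 11 fits only box 5 (and all 5 values in {9, 11, 13, 15, 17} must be used), so box 5 = 11.

11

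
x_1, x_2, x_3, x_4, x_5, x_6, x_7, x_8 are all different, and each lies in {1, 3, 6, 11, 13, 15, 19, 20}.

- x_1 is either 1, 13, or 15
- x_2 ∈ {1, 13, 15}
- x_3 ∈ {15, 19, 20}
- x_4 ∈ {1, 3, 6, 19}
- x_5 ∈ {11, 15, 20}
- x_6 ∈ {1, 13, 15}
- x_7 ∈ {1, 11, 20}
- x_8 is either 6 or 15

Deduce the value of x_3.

19

The 8 variables together cover exactly {1, 3, 6, 11, 13, 15, 19, 20} — 8 values for 8 variables — and 3 appears only in x_4's list, so x_4 = 3.
The 7 still-open variables together cover exactly {1, 6, 11, 13, 15, 19, 20} — 7 values for 7 variables — and 6 appears only in x_8's list, so x_8 = 6.
The 6 still-open variables together cover exactly {1, 11, 13, 15, 19, 20} — 6 values for 6 variables — and 19 appears only in x_3's list, so x_3 = 19.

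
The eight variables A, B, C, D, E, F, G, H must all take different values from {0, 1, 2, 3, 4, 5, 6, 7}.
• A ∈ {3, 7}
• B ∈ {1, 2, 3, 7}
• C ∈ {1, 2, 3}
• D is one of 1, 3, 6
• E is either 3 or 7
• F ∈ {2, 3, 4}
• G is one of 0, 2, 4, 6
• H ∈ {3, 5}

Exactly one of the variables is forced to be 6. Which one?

The 8 variables draw from only 8 values {0, 1, 2, 3, 4, 5, 6, 7}, so each is used; only G can be 0, hence G = 0.
Among the 7 still-open variables, 4 fits only F (and all 7 values in {1, 2, 3, 4, 5, 6, 7} must be used), so F = 4.
The 6 still-open variables draw from only 6 values {1, 2, 3, 5, 6, 7}, so each is used; only H can be 5, hence H = 5.
Among the 5 still-open variables, 6 fits only D (and all 5 values in {1, 2, 3, 6, 7} must be used), so D = 6.

D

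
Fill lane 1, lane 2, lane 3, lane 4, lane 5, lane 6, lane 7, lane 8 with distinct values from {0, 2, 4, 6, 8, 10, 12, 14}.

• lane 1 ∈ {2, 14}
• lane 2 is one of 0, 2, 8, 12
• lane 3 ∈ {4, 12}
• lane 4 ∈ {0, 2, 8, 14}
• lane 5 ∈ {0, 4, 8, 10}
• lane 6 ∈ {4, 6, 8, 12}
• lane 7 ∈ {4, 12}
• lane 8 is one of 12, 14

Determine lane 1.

2

Among the 8 variables, 6 fits only lane 6 (and all 8 values in {0, 2, 4, 6, 8, 10, 12, 14} must be used), so lane 6 = 6.
The 7 still-open variables together cover exactly {0, 2, 4, 8, 10, 12, 14} — 7 values for 7 variables — and 10 appears only in lane 5's list, so lane 5 = 10.
lane 3 and lane 7 between them cover only {4, 12} — a naked pair. Remove those values from lane 2, lane 8.
lane 8 must be 14 (only option left). Eliminate 14 elsewhere: lane 1, lane 4.
So lane 1 = 2.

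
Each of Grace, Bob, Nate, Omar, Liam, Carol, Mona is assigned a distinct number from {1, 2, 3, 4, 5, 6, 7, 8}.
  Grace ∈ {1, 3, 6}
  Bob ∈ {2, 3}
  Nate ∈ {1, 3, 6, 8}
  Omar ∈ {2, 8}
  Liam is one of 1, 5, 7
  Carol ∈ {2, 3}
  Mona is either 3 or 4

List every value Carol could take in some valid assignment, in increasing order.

2, 3

Bob and Carol between them cover only {2, 3} — a naked pair. Remove those values from Grace, Nate, Omar, Mona.
Omar's domain is down to {8}, so Omar = 8. Remove 8 from Nate.
Mona's domain is down to {4}, so Mona = 4.
The 2 variables Grace and Nate are confined to {1, 6}, which locks those values in; drop them from Liam.
No further eliminations apply; Carol can still be any of 2, 3.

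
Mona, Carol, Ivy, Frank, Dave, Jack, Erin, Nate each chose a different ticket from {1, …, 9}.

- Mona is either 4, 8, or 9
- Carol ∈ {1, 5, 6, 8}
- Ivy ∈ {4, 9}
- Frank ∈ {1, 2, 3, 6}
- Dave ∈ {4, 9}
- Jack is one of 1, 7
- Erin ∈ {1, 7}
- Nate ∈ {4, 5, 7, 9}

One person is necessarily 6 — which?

Ivy and Dave share exactly the 2 values {4, 9}; by pigeonhole those values go to them, so strike 4, 9 from Mona, Nate.
Mona must be 8 (only option left). So Carol can't be 8.
Jack and Erin between them cover only {1, 7} — a naked pair. Remove those values from Carol, Frank, Nate.
Nate's domain is down to {5}, so Nate = 5. Eliminate 5 elsewhere: Carol.
So 6 goes to Carol.

Carol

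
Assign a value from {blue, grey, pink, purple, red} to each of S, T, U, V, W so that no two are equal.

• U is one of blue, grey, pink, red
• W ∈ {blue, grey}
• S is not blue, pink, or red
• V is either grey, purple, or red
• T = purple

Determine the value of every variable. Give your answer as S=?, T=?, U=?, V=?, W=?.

T must be purple (only option left). So S, V can't be purple.
S has just one choice, so S = grey. Eliminate grey elsewhere: U, V, W.
That leaves V = red. So U can't be red.
W has just one choice, so W = blue. Remove blue from U.
U has just one choice, so U = pink.

S=grey, T=purple, U=pink, V=red, W=blue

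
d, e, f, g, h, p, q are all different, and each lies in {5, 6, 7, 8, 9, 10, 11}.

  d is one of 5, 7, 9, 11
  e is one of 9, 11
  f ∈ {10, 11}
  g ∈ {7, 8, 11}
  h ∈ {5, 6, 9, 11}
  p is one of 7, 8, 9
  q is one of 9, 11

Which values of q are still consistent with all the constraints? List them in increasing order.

9, 11

The 7 variables together cover exactly {5, 6, 7, 8, 9, 10, 11} — 7 values for 7 variables — and 6 appears only in h's list, so h = 6.
The 6 still-open variables draw from only 6 values {5, 7, 8, 9, 10, 11}, so each is used; only d can be 5, hence d = 5.
The 5 still-open variables together cover exactly {7, 8, 9, 10, 11} — 5 values for 5 variables — and 10 appears only in f's list, so f = 10.
The 2 variables e and q are confined to {9, 11}, which locks those values in; drop them from g, p.
No further eliminations apply; q can still be any of 9, 11.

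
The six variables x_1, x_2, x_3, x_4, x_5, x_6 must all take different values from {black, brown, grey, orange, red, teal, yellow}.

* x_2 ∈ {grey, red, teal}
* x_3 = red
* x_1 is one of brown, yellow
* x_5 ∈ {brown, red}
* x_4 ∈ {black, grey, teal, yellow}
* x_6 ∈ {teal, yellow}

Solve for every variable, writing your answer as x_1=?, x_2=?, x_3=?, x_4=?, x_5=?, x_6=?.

x_3 has just one choice, so x_3 = red. Eliminate red elsewhere: x_2, x_5.
x_5 must be brown (only option left). Remove brown from x_1.
x_1 must be yellow (only option left). Remove yellow from x_4, x_6.
x_6 must be teal (only option left). Remove teal from x_2, x_4.
x_2 must be grey (only option left). So x_4 can't be grey.
x_4's domain is down to {black}, so x_4 = black.

x_1=yellow, x_2=grey, x_3=red, x_4=black, x_5=brown, x_6=teal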